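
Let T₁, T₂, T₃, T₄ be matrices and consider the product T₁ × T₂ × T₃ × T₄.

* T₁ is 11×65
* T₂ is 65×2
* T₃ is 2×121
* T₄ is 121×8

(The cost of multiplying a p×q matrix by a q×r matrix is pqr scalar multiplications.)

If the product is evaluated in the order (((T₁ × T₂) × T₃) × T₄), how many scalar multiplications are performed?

14740

(T₁ × T₂): 11×65 by 65×2 → 11×2, cost 11·65·2 = 1430
((T₁ × T₂) × T₃): 11×2 by 2×121 → 11×121, cost 11·2·121 = 2662; cumulative 4092
(((T₁ × T₂) × T₃) × T₄): 11×121 by 121×8 → 11×8, cost 11·121·8 = 10648; cumulative 14740
Total: 14740 scalar multiplications.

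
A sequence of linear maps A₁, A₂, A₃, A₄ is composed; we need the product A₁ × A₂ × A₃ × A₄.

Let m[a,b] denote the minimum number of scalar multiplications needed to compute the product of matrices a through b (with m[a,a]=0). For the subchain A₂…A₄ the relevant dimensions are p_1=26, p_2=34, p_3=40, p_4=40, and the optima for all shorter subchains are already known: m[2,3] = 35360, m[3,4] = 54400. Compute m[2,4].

76960

m[2,4] = min over k∈[2,3] of m[2,k]+m[k+1,4]+p_{1}·p_k·p_{4}.
k=2: 0 + 54400 + 26·34·40 = 89760; k=3: 35360 + 0 + 26·40·40 = 76960.
Minimum: 76960 at k=3.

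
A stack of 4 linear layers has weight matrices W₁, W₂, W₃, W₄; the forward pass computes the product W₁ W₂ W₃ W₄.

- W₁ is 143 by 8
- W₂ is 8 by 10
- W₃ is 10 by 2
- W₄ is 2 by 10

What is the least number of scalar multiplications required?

5308

Adjacent pairs: W₁W₂ = 143·8·10 = 11440; W₂W₃ = 8·10·2 = 160; W₃W₄ = 10·2·10 = 200.
Length 3: W₁..W₃: k=1: 0+160+143·8·2=2448; k=2: 11440+0+143·10·2=14300 → min 2448 | W₂..W₄: k=2: 0+200+8·10·10=1000; k=3: 160+0+8·2·10=320 → min 320.
Length 4: W₁..W₄: k=1: 0+320+143·8·10=11760; k=2: 11440+200+143·10·10=25940; k=3: 2448+0+143·2·10=5308 → min 5308.
Optimal order: ((W₁ (W₂ W₃)) W₄) with cost 5308.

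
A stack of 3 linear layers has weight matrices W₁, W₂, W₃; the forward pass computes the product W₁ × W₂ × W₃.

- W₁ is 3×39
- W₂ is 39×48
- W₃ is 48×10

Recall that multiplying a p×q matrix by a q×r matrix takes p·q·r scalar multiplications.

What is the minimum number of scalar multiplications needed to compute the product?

Order (W₁ × (W₂ × W₃)): (W₂ × W₃): 39×48 by 48×10 → 39×10, cost 39·48·10 = 18720; (W₁ × (W₂ × W₃)): 3×39 by 39×10 → 3×10, cost 3·39·10 = 1170; cumulative 19890. Total 19890.
Order ((W₁ × W₂) × W₃): (W₁ × W₂): 3×39 by 39×48 → 3×48, cost 3·39·48 = 5616; ((W₁ × W₂) × W₃): 3×48 by 48×10 → 3×10, cost 3·48·10 = 1440; cumulative 7056. Total 7056.
Minimum: 7056.

7056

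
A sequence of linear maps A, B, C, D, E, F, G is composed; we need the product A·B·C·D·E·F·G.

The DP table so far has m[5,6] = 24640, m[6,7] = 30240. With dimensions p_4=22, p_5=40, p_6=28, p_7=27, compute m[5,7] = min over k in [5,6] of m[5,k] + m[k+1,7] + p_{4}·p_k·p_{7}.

m[5,7] = min over k∈[5,6] of m[5,k]+m[k+1,7]+p_{4}·p_k·p_{7}.
k=5: 0 + 30240 + 22·40·27 = 54000; k=6: 24640 + 0 + 22·28·27 = 41272.
Minimum: 41272 at k=6.

41272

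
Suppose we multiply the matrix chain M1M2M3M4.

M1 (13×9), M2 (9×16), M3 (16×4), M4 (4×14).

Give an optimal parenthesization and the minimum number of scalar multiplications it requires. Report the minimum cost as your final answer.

1772

Adjacent pairs: M1M2 = 13·9·16 = 1872; M2M3 = 9·16·4 = 576; M3M4 = 16·4·14 = 896.
Length 3: M1..M3: k=1: 0+576+13·9·4=1044; k=2: 1872+0+13·16·4=2704 → min 1044 | M2..M4: k=2: 0+896+9·16·14=2912; k=3: 576+0+9·4·14=1080 → min 1080.
Length 4: M1..M4: k=1: 0+1080+13·9·14=2718; k=2: 1872+896+13·16·14=5680; k=3: 1044+0+13·4·14=1772 → min 1772.
Optimal parenthesization: ((M1(M2M3))M4) with cost 1772.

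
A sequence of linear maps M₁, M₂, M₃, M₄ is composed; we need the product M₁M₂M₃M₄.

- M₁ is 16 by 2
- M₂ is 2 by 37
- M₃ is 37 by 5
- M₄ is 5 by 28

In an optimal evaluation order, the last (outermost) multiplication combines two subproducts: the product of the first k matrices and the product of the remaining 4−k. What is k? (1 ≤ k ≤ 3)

Adjacent pairs: M₁M₂ = 16·2·37 = 1184; M₂M₃ = 2·37·5 = 370; M₃M₄ = 37·5·28 = 5180.
Length 3: M₁..M₃: k=1: 0+370+16·2·5=530; k=2: 1184+0+16·37·5=4144 → min 530 | M₂..M₄: k=2: 0+5180+2·37·28=7252; k=3: 370+0+2·5·28=650 → min 650.
Top-level splits: k=1: (M₁..M₁)·(M₂..M₄) → 0+650+16·2·28 = 1546; k=2: (M₁..M₂)·(M₃..M₄) → 1184+5180+16·37·28 = 22940; k=3: (M₁..M₃)·(M₄..M₄) → 530+0+16·5·28 = 2770.
Best split is after M₁, i.e. k = 1.

1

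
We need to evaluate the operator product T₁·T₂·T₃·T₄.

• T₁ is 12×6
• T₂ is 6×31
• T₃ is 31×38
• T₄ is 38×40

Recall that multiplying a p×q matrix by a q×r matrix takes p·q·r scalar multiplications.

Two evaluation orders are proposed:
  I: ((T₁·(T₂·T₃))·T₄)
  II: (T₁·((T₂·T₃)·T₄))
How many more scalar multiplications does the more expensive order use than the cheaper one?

Order I = ((T₁·(T₂·T₃))·T₄): (T₂·T₃): 6×31 by 31×38 → 6×38, cost 6·31·38 = 7068; (T₁·(T₂·T₃)): 12×6 by 6×38 → 12×38, cost 12·6·38 = 2736; cumulative 9804; ((T₁·(T₂·T₃))·T₄): 12×38 by 38×40 → 12×40, cost 12·38·40 = 18240; cumulative 28044. Total 28044.
Order II = (T₁·((T₂·T₃)·T₄)): (T₂·T₃): 6×31 by 31×38 → 6×38, cost 6·31·38 = 7068; ((T₂·T₃)·T₄): 6×38 by 38×40 → 6×40, cost 6·38·40 = 9120; cumulative 16188; (T₁·((T₂·T₃)·T₄)): 12×6 by 6×40 → 12×40, cost 12·6·40 = 2880; cumulative 19068. Total 19068.
Difference: |28044 − 19068| = 8976.

8976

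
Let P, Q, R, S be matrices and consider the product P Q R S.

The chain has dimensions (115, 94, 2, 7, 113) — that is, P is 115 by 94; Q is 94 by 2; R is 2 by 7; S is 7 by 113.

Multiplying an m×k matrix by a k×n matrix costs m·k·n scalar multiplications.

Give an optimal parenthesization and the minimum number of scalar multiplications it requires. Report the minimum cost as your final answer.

49192

Adjacent pairs: PQ = 115·94·2 = 21620; QR = 94·2·7 = 1316; RS = 2·7·113 = 1582.
Length 3: P..R: k=1: 0+1316+115·94·7=76986; k=2: 21620+0+115·2·7=23230 → min 23230 | Q..S: k=2: 0+1582+94·2·113=22826; k=3: 1316+0+94·7·113=75670 → min 22826.
Length 4: P..S: k=1: 0+22826+115·94·113=1244356; k=2: 21620+1582+115·2·113=49192; k=3: 23230+0+115·7·113=114195 → min 49192.
Optimal parenthesization: ((P Q) (R S)) with cost 49192.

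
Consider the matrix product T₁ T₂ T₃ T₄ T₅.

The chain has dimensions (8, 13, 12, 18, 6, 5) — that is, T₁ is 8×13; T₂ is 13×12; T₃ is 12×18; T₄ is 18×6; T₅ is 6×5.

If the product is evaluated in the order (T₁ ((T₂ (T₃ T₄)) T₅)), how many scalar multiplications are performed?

3142

(T₃ T₄): 12×18 by 18×6 → 12×6, cost 12·18·6 = 1296
(T₂ (T₃ T₄)): 13×12 by 12×6 → 13×6, cost 13·12·6 = 936; cumulative 2232
((T₂ (T₃ T₄)) T₅): 13×6 by 6×5 → 13×5, cost 13·6·5 = 390; cumulative 2622
(T₁ ((T₂ (T₃ T₄)) T₅)): 8×13 by 13×5 → 8×5, cost 8·13·5 = 520; cumulative 3142
Total: 3142 scalar multiplications.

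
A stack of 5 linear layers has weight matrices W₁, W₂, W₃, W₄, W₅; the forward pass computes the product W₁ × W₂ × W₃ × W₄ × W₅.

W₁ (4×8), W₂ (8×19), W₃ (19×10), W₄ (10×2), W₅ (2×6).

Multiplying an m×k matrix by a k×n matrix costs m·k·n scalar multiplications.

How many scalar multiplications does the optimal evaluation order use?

Adjacent pairs: W₁W₂ = 4·8·19 = 608; W₂W₃ = 8·19·10 = 1520; W₃W₄ = 19·10·2 = 380; W₄W₅ = 10·2·6 = 120.
Length 3: W₁..W₃: k=1: 0+1520+4·8·10=1840; k=2: 608+0+4·19·10=1368 → min 1368 | W₂..W₄: k=2: 0+380+8·19·2=684; k=3: 1520+0+8·10·2=1680 → min 684 | W₃..W₅: k=3: 0+120+19·10·6=1260; k=4: 380+0+19·2·6=608 → min 608.
Length 4: W₁..W₄: k=1: 0+684+4·8·2=748; k=2: 608+380+4·19·2=1140; k=3: 1368+0+4·10·2=1448 → min 748 | W₂..W₅: k=2: 0+608+8·19·6=1520; k=3: 1520+120+8·10·6=2120; k=4: 684+0+8·2·6=780 → min 780.
Length 5: W₁..W₅: k=1: 0+780+4·8·6=972; k=2: 608+608+4·19·6=1672; k=3: 1368+120+4·10·6=1728; k=4: 748+0+4·2·6=796 → min 796.
Optimal order: ((W₁ × (W₂ × (W₃ × W₄))) × W₅) with cost 796.

796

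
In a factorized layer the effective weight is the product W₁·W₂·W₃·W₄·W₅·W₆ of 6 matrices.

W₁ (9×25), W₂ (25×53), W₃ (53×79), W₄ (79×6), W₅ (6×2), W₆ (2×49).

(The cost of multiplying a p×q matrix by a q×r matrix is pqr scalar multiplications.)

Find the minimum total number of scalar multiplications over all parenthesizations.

Adjacent pairs: W₁W₂ = 9·25·53 = 11925; W₂W₃ = 25·53·79 = 104675; W₃W₄ = 53·79·6 = 25122; W₄W₅ = 79·6·2 = 948; W₅W₆ = 6·2·49 = 588.
Length 3: W₁..W₃: k=1: 0+104675+9·25·79=122450; k=2: 11925+0+9·53·79=49608 → min 49608 | W₂..W₄: k=2: 0+25122+25·53·6=33072; k=3: 104675+0+25·79·6=116525 → min 33072 | W₃..W₅: k=3: 0+948+53·79·2=9322; k=4: 25122+0+53·6·2=25758 → min 9322 | W₄..W₆: k=4: 0+588+79·6·49=23814; k=5: 948+0+79·2·49=8690 → min 8690.
Length 4: W₁..W₄: k=1: 0+33072+9·25·6=34422; k=2: 11925+25122+9·53·6=39909; k=3: 49608+0+9·79·6=53874 → min 34422 | W₂..W₅: k=2: 0+9322+25·53·2=11972; k=3: 104675+948+25·79·2=109573; k=4: 33072+0+25·6·2=33372 → min 11972 | W₃..W₆: k=3: 0+8690+53·79·49=213853; k=4: 25122+588+53·6·49=41292; k=5: 9322+0+53·2·49=14516 → min 14516.
Length 5: W₁..W₅: k=1: 0+11972+9·25·2=12422; k=2: 11925+9322+9·53·2=22201; k=3: 49608+948+9·79·2=51978; k=4: 34422+0+9·6·2=34530 → min 12422 | W₂..W₆: k=2: 0+14516+25·53·49=79441; k=3: 104675+8690+25·79·49=210140; k=4: 33072+588+25·6·49=41010; k=5: 11972+0+25·2·49=14422 → min 14422.
Length 6: W₁..W₆: k=1: 0+14422+9·25·49=25447; k=2: 11925+14516+9·53·49=49814; k=3: 49608+8690+9·79·49=93137; k=4: 34422+588+9·6·49=37656; k=5: 12422+0+9·2·49=13304 → min 13304.
Optimal order: ((W₁·(W₂·(W₃·(W₄·W₅))))·W₆) with cost 13304.

13304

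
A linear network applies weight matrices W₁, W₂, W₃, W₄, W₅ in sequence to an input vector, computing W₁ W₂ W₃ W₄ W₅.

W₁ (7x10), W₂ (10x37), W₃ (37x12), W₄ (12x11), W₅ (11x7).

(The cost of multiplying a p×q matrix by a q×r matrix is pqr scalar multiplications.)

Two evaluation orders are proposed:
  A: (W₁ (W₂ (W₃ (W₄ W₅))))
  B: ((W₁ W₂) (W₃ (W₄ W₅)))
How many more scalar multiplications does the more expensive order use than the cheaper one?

Order A = (W₁ (W₂ (W₃ (W₄ W₅)))): (W₄ W₅): 12×11 by 11×7 → 12×7, cost 12·11·7 = 924; (W₃ (W₄ W₅)): 37×12 by 12×7 → 37×7, cost 37·12·7 = 3108; cumulative 4032; (W₂ (W₃ (W₄ W₅))): 10×37 by 37×7 → 10×7, cost 10·37·7 = 2590; cumulative 6622; (W₁ (W₂ (W₃ (W₄ W₅)))): 7×10 by 10×7 → 7×7, cost 7·10·7 = 490; cumulative 7112. Total 7112.
Order B = ((W₁ W₂) (W₃ (W₄ W₅))): (W₁ W₂): 7×10 by 10×37 → 7×37, cost 7·10·37 = 2590; (W₄ W₅): 12×11 by 11×7 → 12×7, cost 12·11·7 = 924; (W₃ (W₄ W₅)): 37×12 by 12×7 → 37×7, cost 37·12·7 = 3108; cumulative 4032; ((W₁ W₂) (W₃ (W₄ W₅))): 7×37 by 37×7 → 7×7, cost 7·37·7 = 1813; cumulative 8435. Total 8435.
Difference: |7112 − 8435| = 1323.

1323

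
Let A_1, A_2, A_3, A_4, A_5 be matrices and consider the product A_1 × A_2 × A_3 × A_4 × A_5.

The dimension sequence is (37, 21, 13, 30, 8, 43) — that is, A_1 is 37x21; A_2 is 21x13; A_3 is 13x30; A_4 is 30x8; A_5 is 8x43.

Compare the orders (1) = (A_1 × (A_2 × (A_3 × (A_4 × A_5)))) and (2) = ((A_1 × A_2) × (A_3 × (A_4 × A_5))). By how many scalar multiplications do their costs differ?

14366

Order (1) = (A_1 × (A_2 × (A_3 × (A_4 × A_5)))): (A_4 × A_5): 30×8 by 8×43 → 30×43, cost 30·8·43 = 10320; (A_3 × (A_4 × A_5)): 13×30 by 30×43 → 13×43, cost 13·30·43 = 16770; cumulative 27090; (A_2 × (A_3 × (A_4 × A_5))): 21×13 by 13×43 → 21×43, cost 21·13·43 = 11739; cumulative 38829; (A_1 × (A_2 × (A_3 × (A_4 × A_5)))): 37×21 by 21×43 → 37×43, cost 37·21·43 = 33411; cumulative 72240. Total 72240.
Order (2) = ((A_1 × A_2) × (A_3 × (A_4 × A_5))): (A_1 × A_2): 37×21 by 21×13 → 37×13, cost 37·21·13 = 10101; (A_4 × A_5): 30×8 by 8×43 → 30×43, cost 30·8·43 = 10320; (A_3 × (A_4 × A_5)): 13×30 by 30×43 → 13×43, cost 13·30·43 = 16770; cumulative 27090; ((A_1 × A_2) × (A_3 × (A_4 × A_5))): 37×13 by 13×43 → 37×43, cost 37·13·43 = 20683; cumulative 57874. Total 57874.
Difference: |72240 − 57874| = 14366.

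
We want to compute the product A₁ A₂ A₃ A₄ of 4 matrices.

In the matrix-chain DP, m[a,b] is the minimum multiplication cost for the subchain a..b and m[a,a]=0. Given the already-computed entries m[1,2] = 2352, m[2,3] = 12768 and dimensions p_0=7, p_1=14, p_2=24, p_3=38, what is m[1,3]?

8736

m[1,3] = min over k∈[1,2] of m[1,k]+m[k+1,3]+p_{0}·p_k·p_{3}.
k=1: 0 + 12768 + 7·14·38 = 16492; k=2: 2352 + 0 + 7·24·38 = 8736.
Minimum: 8736 at k=2.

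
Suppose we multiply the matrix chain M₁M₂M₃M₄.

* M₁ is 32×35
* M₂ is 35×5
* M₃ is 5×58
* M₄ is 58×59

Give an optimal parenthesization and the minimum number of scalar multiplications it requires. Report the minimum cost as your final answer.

Adjacent pairs: M₁M₂ = 32·35·5 = 5600; M₂M₃ = 35·5·58 = 10150; M₃M₄ = 5·58·59 = 17110.
Length 3: M₁..M₃: k=1: 0+10150+32·35·58=75110; k=2: 5600+0+32·5·58=14880 → min 14880 | M₂..M₄: k=2: 0+17110+35·5·59=27435; k=3: 10150+0+35·58·59=129920 → min 27435.
Length 4: M₁..M₄: k=1: 0+27435+32·35·59=93515; k=2: 5600+17110+32·5·59=32150; k=3: 14880+0+32·58·59=124384 → min 32150.
Optimal parenthesization: ((M₁M₂)(M₃M₄)) with cost 32150.

32150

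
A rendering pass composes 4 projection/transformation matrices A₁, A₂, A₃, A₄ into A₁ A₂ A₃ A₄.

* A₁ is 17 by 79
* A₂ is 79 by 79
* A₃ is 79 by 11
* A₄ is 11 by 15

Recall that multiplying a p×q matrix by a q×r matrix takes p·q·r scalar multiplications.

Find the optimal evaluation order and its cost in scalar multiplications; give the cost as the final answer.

Adjacent pairs: A₁A₂ = 17·79·79 = 106097; A₂A₃ = 79·79·11 = 68651; A₃A₄ = 79·11·15 = 13035.
Length 3: A₁..A₃: k=1: 0+68651+17·79·11=83424; k=2: 106097+0+17·79·11=120870 → min 83424 | A₂..A₄: k=2: 0+13035+79·79·15=106650; k=3: 68651+0+79·11·15=81686 → min 81686.
Length 4: A₁..A₄: k=1: 0+81686+17·79·15=101831; k=2: 106097+13035+17·79·15=139277; k=3: 83424+0+17·11·15=86229 → min 86229.
Optimal parenthesization: ((A₁ (A₂ A₃)) A₄) with cost 86229.

86229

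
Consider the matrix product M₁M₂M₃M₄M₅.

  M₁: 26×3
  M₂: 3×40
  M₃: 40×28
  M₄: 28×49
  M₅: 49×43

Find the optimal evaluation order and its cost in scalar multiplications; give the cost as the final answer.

17151

Adjacent pairs: M₁M₂ = 26·3·40 = 3120; M₂M₃ = 3·40·28 = 3360; M₃M₄ = 40·28·49 = 54880; M₄M₅ = 28·49·43 = 58996.
Length 3: M₁..M₃: k=1: 0+3360+26·3·28=5544; k=2: 3120+0+26·40·28=32240 → min 5544 | M₂..M₄: k=2: 0+54880+3·40·49=60760; k=3: 3360+0+3·28·49=7476 → min 7476 | M₃..M₅: k=3: 0+58996+40·28·43=107156; k=4: 54880+0+40·49·43=139160 → min 107156.
Length 4: M₁..M₄: k=1: 0+7476+26·3·49=11298; k=2: 3120+54880+26·40·49=108960; k=3: 5544+0+26·28·49=41216 → min 11298 | M₂..M₅: k=2: 0+107156+3·40·43=112316; k=3: 3360+58996+3·28·43=65968; k=4: 7476+0+3·49·43=13797 → min 13797.
Length 5: M₁..M₅: k=1: 0+13797+26·3·43=17151; k=2: 3120+107156+26·40·43=154996; k=3: 5544+58996+26·28·43=95844; k=4: 11298+0+26·49·43=66080 → min 17151.
Optimal parenthesization: (M₁(((M₂M₃)M₄)M₅)) with cost 17151.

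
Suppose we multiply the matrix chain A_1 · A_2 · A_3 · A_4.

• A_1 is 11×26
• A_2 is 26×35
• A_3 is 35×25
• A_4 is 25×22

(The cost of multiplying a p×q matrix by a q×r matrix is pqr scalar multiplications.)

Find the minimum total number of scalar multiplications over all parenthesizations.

25685

Adjacent pairs: A_1A_2 = 11·26·35 = 10010; A_2A_3 = 26·35·25 = 22750; A_3A_4 = 35·25·22 = 19250.
Length 3: A_1..A_3: k=1: 0+22750+11·26·25=29900; k=2: 10010+0+11·35·25=19635 → min 19635 | A_2..A_4: k=2: 0+19250+26·35·22=39270; k=3: 22750+0+26·25·22=37050 → min 37050.
Length 4: A_1..A_4: k=1: 0+37050+11·26·22=43342; k=2: 10010+19250+11·35·22=37730; k=3: 19635+0+11·25·22=25685 → min 25685.
Optimal order: (((A_1 · A_2) · A_3) · A_4) with cost 25685.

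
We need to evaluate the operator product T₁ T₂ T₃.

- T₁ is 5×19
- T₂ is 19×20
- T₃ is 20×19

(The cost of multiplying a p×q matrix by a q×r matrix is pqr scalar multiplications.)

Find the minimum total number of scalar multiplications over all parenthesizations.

3800

Order (T₁ (T₂ T₃)): (T₂ T₃): 19×20 by 20×19 → 19×19, cost 19·20·19 = 7220; (T₁ (T₂ T₃)): 5×19 by 19×19 → 5×19, cost 5·19·19 = 1805; cumulative 9025. Total 9025.
Order ((T₁ T₂) T₃): (T₁ T₂): 5×19 by 19×20 → 5×20, cost 5·19·20 = 1900; ((T₁ T₂) T₃): 5×20 by 20×19 → 5×19, cost 5·20·19 = 1900; cumulative 3800. Total 3800.
Minimum: 3800.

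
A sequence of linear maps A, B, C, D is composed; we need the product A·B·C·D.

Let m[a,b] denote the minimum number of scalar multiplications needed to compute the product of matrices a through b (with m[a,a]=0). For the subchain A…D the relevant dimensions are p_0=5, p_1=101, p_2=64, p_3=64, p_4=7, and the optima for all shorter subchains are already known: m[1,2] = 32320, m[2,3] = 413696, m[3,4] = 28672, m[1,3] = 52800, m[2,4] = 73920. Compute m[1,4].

m[1,4] = min over k∈[1,3] of m[1,k]+m[k+1,4]+p_{0}·p_k·p_{4}.
k=1: 0 + 73920 + 5·101·7 = 77455; k=2: 32320 + 28672 + 5·64·7 = 63232; k=3: 52800 + 0 + 5·64·7 = 55040.
Minimum: 55040 at k=3.

55040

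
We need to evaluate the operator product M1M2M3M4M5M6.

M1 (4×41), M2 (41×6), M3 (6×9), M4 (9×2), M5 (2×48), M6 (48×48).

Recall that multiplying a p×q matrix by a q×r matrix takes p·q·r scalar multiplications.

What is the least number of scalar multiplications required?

Adjacent pairs: M1M2 = 4·41·6 = 984; M2M3 = 41·6·9 = 2214; M3M4 = 6·9·2 = 108; M4M5 = 9·2·48 = 864; M5M6 = 2·48·48 = 4608.
Length 3: M1..M3: k=1: 0+2214+4·41·9=3690; k=2: 984+0+4·6·9=1200 → min 1200 | M2..M4: k=2: 0+108+41·6·2=600; k=3: 2214+0+41·9·2=2952 → min 600 | M3..M5: k=3: 0+864+6·9·48=3456; k=4: 108+0+6·2·48=684 → min 684 | M4..M6: k=4: 0+4608+9·2·48=5472; k=5: 864+0+9·48·48=21600 → min 5472.
Length 4: M1..M4: k=1: 0+600+4·41·2=928; k=2: 984+108+4·6·2=1140; k=3: 1200+0+4·9·2=1272 → min 928 | M2..M5: k=2: 0+684+41·6·48=12492; k=3: 2214+864+41·9·48=20790; k=4: 600+0+41·2·48=4536 → min 4536 | M3..M6: k=3: 0+5472+6·9·48=8064; k=4: 108+4608+6·2·48=5292; k=5: 684+0+6·48·48=14508 → min 5292.
Length 5: M1..M5: k=1: 0+4536+4·41·48=12408; k=2: 984+684+4·6·48=2820; k=3: 1200+864+4·9·48=3792; k=4: 928+0+4·2·48=1312 → min 1312 | M2..M6: k=2: 0+5292+41·6·48=17100; k=3: 2214+5472+41·9·48=25398; k=4: 600+4608+41·2·48=9144; k=5: 4536+0+41·48·48=99000 → min 9144.
Length 6: M1..M6: k=1: 0+9144+4·41·48=17016; k=2: 984+5292+4·6·48=7428; k=3: 1200+5472+4·9·48=8400; k=4: 928+4608+4·2·48=5920; k=5: 1312+0+4·48·48=10528 → min 5920.
Optimal order: ((M1(M2(M3M4)))(M5M6)) with cost 5920.

5920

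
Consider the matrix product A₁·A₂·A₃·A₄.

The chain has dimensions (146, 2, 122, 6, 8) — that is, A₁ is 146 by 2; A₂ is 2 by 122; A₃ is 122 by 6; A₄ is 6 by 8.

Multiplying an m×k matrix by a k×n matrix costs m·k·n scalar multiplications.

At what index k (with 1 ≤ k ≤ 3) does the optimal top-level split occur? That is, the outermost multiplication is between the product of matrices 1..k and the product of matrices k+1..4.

Adjacent pairs: A₁A₂ = 146·2·122 = 35624; A₂A₃ = 2·122·6 = 1464; A₃A₄ = 122·6·8 = 5856.
Length 3: A₁..A₃: k=1: 0+1464+146·2·6=3216; k=2: 35624+0+146·122·6=142496 → min 3216 | A₂..A₄: k=2: 0+5856+2·122·8=7808; k=3: 1464+0+2·6·8=1560 → min 1560.
Top-level splits: k=1: (A₁..A₁)·(A₂..A₄) → 0+1560+146·2·8 = 3896; k=2: (A₁..A₂)·(A₃..A₄) → 35624+5856+146·122·8 = 183976; k=3: (A₁..A₃)·(A₄..A₄) → 3216+0+146·6·8 = 10224.
Best split is after A₁, i.e. k = 1.

1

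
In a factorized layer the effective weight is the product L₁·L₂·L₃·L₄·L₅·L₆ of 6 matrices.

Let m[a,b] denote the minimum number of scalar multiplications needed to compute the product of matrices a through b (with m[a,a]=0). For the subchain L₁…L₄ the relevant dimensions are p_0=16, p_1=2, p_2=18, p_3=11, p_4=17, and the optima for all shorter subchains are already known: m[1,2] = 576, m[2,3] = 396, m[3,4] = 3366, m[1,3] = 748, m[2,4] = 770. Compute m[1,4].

1314

m[1,4] = min over k∈[1,3] of m[1,k]+m[k+1,4]+p_{0}·p_k·p_{4}.
k=1: 0 + 770 + 16·2·17 = 1314; k=2: 576 + 3366 + 16·18·17 = 8838; k=3: 748 + 0 + 16·11·17 = 3740.
Minimum: 1314 at k=1.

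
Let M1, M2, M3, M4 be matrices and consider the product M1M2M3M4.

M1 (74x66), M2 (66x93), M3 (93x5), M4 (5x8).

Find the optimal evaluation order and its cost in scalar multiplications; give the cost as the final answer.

58070

Adjacent pairs: M1M2 = 74·66·93 = 454212; M2M3 = 66·93·5 = 30690; M3M4 = 93·5·8 = 3720.
Length 3: M1..M3: k=1: 0+30690+74·66·5=55110; k=2: 454212+0+74·93·5=488622 → min 55110 | M2..M4: k=2: 0+3720+66·93·8=52824; k=3: 30690+0+66·5·8=33330 → min 33330.
Length 4: M1..M4: k=1: 0+33330+74·66·8=72402; k=2: 454212+3720+74·93·8=512988; k=3: 55110+0+74·5·8=58070 → min 58070.
Optimal parenthesization: ((M1(M2M3))M4) with cost 58070.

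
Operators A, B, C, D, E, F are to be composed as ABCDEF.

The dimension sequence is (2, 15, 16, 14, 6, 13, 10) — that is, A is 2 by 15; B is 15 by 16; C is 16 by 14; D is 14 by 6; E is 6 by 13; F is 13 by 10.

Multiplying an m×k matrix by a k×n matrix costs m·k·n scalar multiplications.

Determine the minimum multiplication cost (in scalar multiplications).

Adjacent pairs: AB = 2·15·16 = 480; BC = 15·16·14 = 3360; CD = 16·14·6 = 1344; DE = 14·6·13 = 1092; EF = 6·13·10 = 780.
Length 3: A..C: k=1: 0+3360+2·15·14=3780; k=2: 480+0+2·16·14=928 → min 928 | B..D: k=2: 0+1344+15·16·6=2784; k=3: 3360+0+15·14·6=4620 → min 2784 | C..E: k=3: 0+1092+16·14·13=4004; k=4: 1344+0+16·6·13=2592 → min 2592 | D..F: k=4: 0+780+14·6·10=1620; k=5: 1092+0+14·13·10=2912 → min 1620.
Length 4: A..D: k=1: 0+2784+2·15·6=2964; k=2: 480+1344+2·16·6=2016; k=3: 928+0+2·14·6=1096 → min 1096 | B..E: k=2: 0+2592+15·16·13=5712; k=3: 3360+1092+15·14·13=7182; k=4: 2784+0+15·6·13=3954 → min 3954 | C..F: k=3: 0+1620+16·14·10=3860; k=4: 1344+780+16·6·10=3084; k=5: 2592+0+16·13·10=4672 → min 3084.
Length 5: A..E: k=1: 0+3954+2·15·13=4344; k=2: 480+2592+2·16·13=3488; k=3: 928+1092+2·14·13=2384; k=4: 1096+0+2·6·13=1252 → min 1252 | B..F: k=2: 0+3084+15·16·10=5484; k=3: 3360+1620+15·14·10=7080; k=4: 2784+780+15·6·10=4464; k=5: 3954+0+15·13·10=5904 → min 4464.
Length 6: A..F: k=1: 0+4464+2·15·10=4764; k=2: 480+3084+2·16·10=3884; k=3: 928+1620+2·14·10=2828; k=4: 1096+780+2·6·10=1996; k=5: 1252+0+2·13·10=1512 → min 1512.
Optimal order: (((((AB)C)D)E)F) with cost 1512.

1512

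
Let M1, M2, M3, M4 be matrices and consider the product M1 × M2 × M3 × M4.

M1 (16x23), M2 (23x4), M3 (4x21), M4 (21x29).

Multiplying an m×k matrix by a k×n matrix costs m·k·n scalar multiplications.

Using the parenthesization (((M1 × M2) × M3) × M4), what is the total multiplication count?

(M1 × M2): 16×23 by 23×4 → 16×4, cost 16·23·4 = 1472
((M1 × M2) × M3): 16×4 by 4×21 → 16×21, cost 16·4·21 = 1344; cumulative 2816
(((M1 × M2) × M3) × M4): 16×21 by 21×29 → 16×29, cost 16·21·29 = 9744; cumulative 12560
Total: 12560 scalar multiplications.

12560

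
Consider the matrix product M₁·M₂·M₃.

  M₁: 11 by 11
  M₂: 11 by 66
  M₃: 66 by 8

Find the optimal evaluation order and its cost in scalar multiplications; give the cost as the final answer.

(M₁·(M₂·M₃)): cost 6776.
((M₁·M₂)·M₃): cost 13794.
Optimal: (M₁·(M₂·M₃)) with cost 6776.

6776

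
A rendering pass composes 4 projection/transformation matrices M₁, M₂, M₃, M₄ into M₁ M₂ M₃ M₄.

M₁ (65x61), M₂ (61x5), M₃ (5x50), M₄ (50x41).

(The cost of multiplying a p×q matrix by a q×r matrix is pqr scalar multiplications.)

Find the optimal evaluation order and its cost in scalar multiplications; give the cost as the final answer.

43400

Adjacent pairs: M₁M₂ = 65·61·5 = 19825; M₂M₃ = 61·5·50 = 15250; M₃M₄ = 5·50·41 = 10250.
Length 3: M₁..M₃: k=1: 0+15250+65·61·50=213500; k=2: 19825+0+65·5·50=36075 → min 36075 | M₂..M₄: k=2: 0+10250+61·5·41=22755; k=3: 15250+0+61·50·41=140300 → min 22755.
Length 4: M₁..M₄: k=1: 0+22755+65·61·41=185320; k=2: 19825+10250+65·5·41=43400; k=3: 36075+0+65·50·41=169325 → min 43400.
Optimal parenthesization: ((M₁ M₂) (M₃ M₄)) with cost 43400.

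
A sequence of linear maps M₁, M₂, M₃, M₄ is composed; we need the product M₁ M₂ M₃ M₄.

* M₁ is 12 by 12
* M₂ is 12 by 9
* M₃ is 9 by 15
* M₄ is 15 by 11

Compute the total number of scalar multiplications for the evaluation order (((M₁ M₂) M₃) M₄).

(M₁ M₂): 12×12 by 12×9 → 12×9, cost 12·12·9 = 1296
((M₁ M₂) M₃): 12×9 by 9×15 → 12×15, cost 12·9·15 = 1620; cumulative 2916
(((M₁ M₂) M₃) M₄): 12×15 by 15×11 → 12×11, cost 12·15·11 = 1980; cumulative 4896
Total: 4896 scalar multiplications.

4896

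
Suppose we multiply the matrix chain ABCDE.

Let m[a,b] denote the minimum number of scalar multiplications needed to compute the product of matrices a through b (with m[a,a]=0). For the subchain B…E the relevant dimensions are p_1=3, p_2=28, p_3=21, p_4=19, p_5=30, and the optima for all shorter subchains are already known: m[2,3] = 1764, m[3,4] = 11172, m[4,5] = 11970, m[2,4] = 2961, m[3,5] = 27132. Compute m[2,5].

4671

m[2,5] = min over k∈[2,4] of m[2,k]+m[k+1,5]+p_{1}·p_k·p_{5}.
k=2: 0 + 27132 + 3·28·30 = 29652; k=3: 1764 + 11970 + 3·21·30 = 15624; k=4: 2961 + 0 + 3·19·30 = 4671.
Minimum: 4671 at k=4.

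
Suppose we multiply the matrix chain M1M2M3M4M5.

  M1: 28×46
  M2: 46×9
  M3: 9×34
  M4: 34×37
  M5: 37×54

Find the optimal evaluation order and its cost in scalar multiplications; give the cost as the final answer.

54504

Adjacent pairs: M1M2 = 28·46·9 = 11592; M2M3 = 46·9·34 = 14076; M3M4 = 9·34·37 = 11322; M4M5 = 34·37·54 = 67932.
Length 3: M1..M3: k=1: 0+14076+28·46·34=57868; k=2: 11592+0+28·9·34=20160 → min 20160 | M2..M4: k=2: 0+11322+46·9·37=26640; k=3: 14076+0+46·34·37=71944 → min 26640 | M3..M5: k=3: 0+67932+9·34·54=84456; k=4: 11322+0+9·37·54=29304 → min 29304.
Length 4: M1..M4: k=1: 0+26640+28·46·37=74296; k=2: 11592+11322+28·9·37=32238; k=3: 20160+0+28·34·37=55384 → min 32238 | M2..M5: k=2: 0+29304+46·9·54=51660; k=3: 14076+67932+46·34·54=166464; k=4: 26640+0+46·37·54=118548 → min 51660.
Length 5: M1..M5: k=1: 0+51660+28·46·54=121212; k=2: 11592+29304+28·9·54=54504; k=3: 20160+67932+28·34·54=139500; k=4: 32238+0+28·37·54=88182 → min 54504.
Optimal parenthesization: ((M1M2)((M3M4)M5)) with cost 54504.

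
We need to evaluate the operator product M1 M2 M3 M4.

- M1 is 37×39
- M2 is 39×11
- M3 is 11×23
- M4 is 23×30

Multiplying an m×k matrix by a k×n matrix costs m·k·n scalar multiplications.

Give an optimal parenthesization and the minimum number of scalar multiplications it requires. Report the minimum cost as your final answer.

35673

Adjacent pairs: M1M2 = 37·39·11 = 15873; M2M3 = 39·11·23 = 9867; M3M4 = 11·23·30 = 7590.
Length 3: M1..M3: k=1: 0+9867+37·39·23=43056; k=2: 15873+0+37·11·23=25234 → min 25234 | M2..M4: k=2: 0+7590+39·11·30=20460; k=3: 9867+0+39·23·30=36777 → min 20460.
Length 4: M1..M4: k=1: 0+20460+37·39·30=63750; k=2: 15873+7590+37·11·30=35673; k=3: 25234+0+37·23·30=50764 → min 35673.
Optimal parenthesization: ((M1 M2) (M3 M4)) with cost 35673.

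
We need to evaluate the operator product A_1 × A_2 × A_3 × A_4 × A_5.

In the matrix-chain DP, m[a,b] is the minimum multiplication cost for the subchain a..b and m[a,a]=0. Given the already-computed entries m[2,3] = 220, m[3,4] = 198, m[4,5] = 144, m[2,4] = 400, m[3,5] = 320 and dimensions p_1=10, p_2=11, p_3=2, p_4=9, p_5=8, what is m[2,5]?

m[2,5] = min over k∈[2,4] of m[2,k]+m[k+1,5]+p_{1}·p_k·p_{5}.
k=2: 0 + 320 + 10·11·8 = 1200; k=3: 220 + 144 + 10·2·8 = 524; k=4: 400 + 0 + 10·9·8 = 1120.
Minimum: 524 at k=3.

524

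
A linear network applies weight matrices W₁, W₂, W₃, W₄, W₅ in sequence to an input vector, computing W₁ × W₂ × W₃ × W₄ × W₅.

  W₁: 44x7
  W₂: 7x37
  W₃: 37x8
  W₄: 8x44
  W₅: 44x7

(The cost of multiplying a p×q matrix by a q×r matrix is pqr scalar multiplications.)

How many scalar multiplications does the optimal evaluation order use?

7084

Adjacent pairs: W₁W₂ = 44·7·37 = 11396; W₂W₃ = 7·37·8 = 2072; W₃W₄ = 37·8·44 = 13024; W₄W₅ = 8·44·7 = 2464.
Length 3: W₁..W₃: k=1: 0+2072+44·7·8=4536; k=2: 11396+0+44·37·8=24420 → min 4536 | W₂..W₄: k=2: 0+13024+7·37·44=24420; k=3: 2072+0+7·8·44=4536 → min 4536 | W₃..W₅: k=3: 0+2464+37·8·7=4536; k=4: 13024+0+37·44·7=24420 → min 4536.
Length 4: W₁..W₄: k=1: 0+4536+44·7·44=18088; k=2: 11396+13024+44·37·44=96052; k=3: 4536+0+44·8·44=20024 → min 18088 | W₂..W₅: k=2: 0+4536+7·37·7=6349; k=3: 2072+2464+7·8·7=4928; k=4: 4536+0+7·44·7=6692 → min 4928.
Length 5: W₁..W₅: k=1: 0+4928+44·7·7=7084; k=2: 11396+4536+44·37·7=27328; k=3: 4536+2464+44·8·7=9464; k=4: 18088+0+44·44·7=31640 → min 7084.
Optimal order: (W₁ × ((W₂ × W₃) × (W₄ × W₅))) with cost 7084.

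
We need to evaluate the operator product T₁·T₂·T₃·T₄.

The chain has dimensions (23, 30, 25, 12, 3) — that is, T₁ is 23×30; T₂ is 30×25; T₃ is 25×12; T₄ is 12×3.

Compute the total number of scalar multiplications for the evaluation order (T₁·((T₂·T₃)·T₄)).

12150

(T₂·T₃): 30×25 by 25×12 → 30×12, cost 30·25·12 = 9000
((T₂·T₃)·T₄): 30×12 by 12×3 → 30×3, cost 30·12·3 = 1080; cumulative 10080
(T₁·((T₂·T₃)·T₄)): 23×30 by 30×3 → 23×3, cost 23·30·3 = 2070; cumulative 12150
Total: 12150 scalar multiplications.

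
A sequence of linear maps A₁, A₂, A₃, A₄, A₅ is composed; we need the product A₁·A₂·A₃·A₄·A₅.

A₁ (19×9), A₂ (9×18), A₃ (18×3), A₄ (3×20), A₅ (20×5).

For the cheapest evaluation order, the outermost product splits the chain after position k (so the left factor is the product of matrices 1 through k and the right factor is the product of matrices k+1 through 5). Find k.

3

Adjacent pairs: A₁A₂ = 19·9·18 = 3078; A₂A₃ = 9·18·3 = 486; A₃A₄ = 18·3·20 = 1080; A₄A₅ = 3·20·5 = 300.
Length 3: A₁..A₃: k=1: 0+486+19·9·3=999; k=2: 3078+0+19·18·3=4104 → min 999 | A₂..A₄: k=2: 0+1080+9·18·20=4320; k=3: 486+0+9·3·20=1026 → min 1026 | A₃..A₅: k=3: 0+300+18·3·5=570; k=4: 1080+0+18·20·5=2880 → min 570.
Length 4: A₁..A₄: k=1: 0+1026+19·9·20=4446; k=2: 3078+1080+19·18·20=10998; k=3: 999+0+19·3·20=2139 → min 2139 | A₂..A₅: k=2: 0+570+9·18·5=1380; k=3: 486+300+9·3·5=921; k=4: 1026+0+9·20·5=1926 → min 921.
Top-level splits: k=1: (A₁..A₁)·(A₂..A₅) → 0+921+19·9·5 = 1776; k=2: (A₁..A₂)·(A₃..A₅) → 3078+570+19·18·5 = 5358; k=3: (A₁..A₃)·(A₄..A₅) → 999+300+19·3·5 = 1584; k=4: (A₁..A₄)·(A₅..A₅) → 2139+0+19·20·5 = 4039.
Best split is after A₃, i.e. k = 3.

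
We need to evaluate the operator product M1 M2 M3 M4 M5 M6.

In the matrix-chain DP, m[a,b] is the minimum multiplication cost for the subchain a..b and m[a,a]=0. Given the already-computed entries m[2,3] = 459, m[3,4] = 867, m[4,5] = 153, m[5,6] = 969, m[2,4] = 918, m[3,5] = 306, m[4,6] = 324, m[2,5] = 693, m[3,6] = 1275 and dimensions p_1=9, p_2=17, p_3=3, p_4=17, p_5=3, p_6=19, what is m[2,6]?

1206

m[2,6] = min over k∈[2,5] of m[2,k]+m[k+1,6]+p_{1}·p_k·p_{6}.
k=2: 0 + 1275 + 9·17·19 = 4182; k=3: 459 + 324 + 9·3·19 = 1296; k=4: 918 + 969 + 9·17·19 = 4794; k=5: 693 + 0 + 9·3·19 = 1206.
Minimum: 1206 at k=5.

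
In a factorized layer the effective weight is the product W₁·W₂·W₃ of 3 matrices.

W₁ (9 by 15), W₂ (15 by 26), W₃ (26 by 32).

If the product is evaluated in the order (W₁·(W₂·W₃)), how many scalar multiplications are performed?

(W₂·W₃): 15×26 by 26×32 → 15×32, cost 15·26·32 = 12480
(W₁·(W₂·W₃)): 9×15 by 15×32 → 9×32, cost 9·15·32 = 4320; cumulative 16800
Total: 16800 scalar multiplications.

16800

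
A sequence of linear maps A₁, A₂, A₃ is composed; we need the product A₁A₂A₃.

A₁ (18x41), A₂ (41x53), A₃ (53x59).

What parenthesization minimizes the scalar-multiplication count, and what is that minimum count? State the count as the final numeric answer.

95400

(A₁(A₂A₃)): cost 171749.
((A₁A₂)A₃): cost 95400.
Optimal: ((A₁A₂)A₃) with cost 95400.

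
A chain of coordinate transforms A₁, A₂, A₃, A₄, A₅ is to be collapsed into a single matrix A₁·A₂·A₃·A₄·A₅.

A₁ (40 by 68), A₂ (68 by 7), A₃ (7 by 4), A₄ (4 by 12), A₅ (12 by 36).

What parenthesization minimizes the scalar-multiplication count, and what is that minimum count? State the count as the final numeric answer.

20272

Adjacent pairs: A₁A₂ = 40·68·7 = 19040; A₂A₃ = 68·7·4 = 1904; A₃A₄ = 7·4·12 = 336; A₄A₅ = 4·12·36 = 1728.
Length 3: A₁..A₃: k=1: 0+1904+40·68·4=12784; k=2: 19040+0+40·7·4=20160 → min 12784 | A₂..A₄: k=2: 0+336+68·7·12=6048; k=3: 1904+0+68·4·12=5168 → min 5168 | A₃..A₅: k=3: 0+1728+7·4·36=2736; k=4: 336+0+7·12·36=3360 → min 2736.
Length 4: A₁..A₄: k=1: 0+5168+40·68·12=37808; k=2: 19040+336+40·7·12=22736; k=3: 12784+0+40·4·12=14704 → min 14704 | A₂..A₅: k=2: 0+2736+68·7·36=19872; k=3: 1904+1728+68·4·36=13424; k=4: 5168+0+68·12·36=34544 → min 13424.
Length 5: A₁..A₅: k=1: 0+13424+40·68·36=111344; k=2: 19040+2736+40·7·36=31856; k=3: 12784+1728+40·4·36=20272; k=4: 14704+0+40·12·36=31984 → min 20272.
Optimal parenthesization: ((A₁·(A₂·A₃))·(A₄·A₅)) with cost 20272.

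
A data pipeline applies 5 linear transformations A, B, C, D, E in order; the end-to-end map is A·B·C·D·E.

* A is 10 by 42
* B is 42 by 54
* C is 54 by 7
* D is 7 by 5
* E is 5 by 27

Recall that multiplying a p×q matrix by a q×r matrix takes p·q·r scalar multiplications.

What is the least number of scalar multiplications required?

Adjacent pairs: AB = 10·42·54 = 22680; BC = 42·54·7 = 15876; CD = 54·7·5 = 1890; DE = 7·5·27 = 945.
Length 3: A..C: k=1: 0+15876+10·42·7=18816; k=2: 22680+0+10·54·7=26460 → min 18816 | B..D: k=2: 0+1890+42·54·5=13230; k=3: 15876+0+42·7·5=17346 → min 13230 | C..E: k=3: 0+945+54·7·27=11151; k=4: 1890+0+54·5·27=9180 → min 9180.
Length 4: A..D: k=1: 0+13230+10·42·5=15330; k=2: 22680+1890+10·54·5=27270; k=3: 18816+0+10·7·5=19166 → min 15330 | B..E: k=2: 0+9180+42·54·27=70416; k=3: 15876+945+42·7·27=24759; k=4: 13230+0+42·5·27=18900 → min 18900.
Length 5: A..E: k=1: 0+18900+10·42·27=30240; k=2: 22680+9180+10·54·27=46440; k=3: 18816+945+10·7·27=21651; k=4: 15330+0+10·5·27=16680 → min 16680.
Optimal order: ((A·(B·(C·D)))·E) with cost 16680.

16680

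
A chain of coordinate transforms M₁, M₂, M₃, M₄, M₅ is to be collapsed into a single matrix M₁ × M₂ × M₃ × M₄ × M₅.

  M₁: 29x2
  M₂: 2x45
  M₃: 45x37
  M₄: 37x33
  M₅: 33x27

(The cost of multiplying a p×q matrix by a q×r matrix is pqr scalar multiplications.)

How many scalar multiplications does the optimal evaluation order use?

9120

Adjacent pairs: M₁M₂ = 29·2·45 = 2610; M₂M₃ = 2·45·37 = 3330; M₃M₄ = 45·37·33 = 54945; M₄M₅ = 37·33·27 = 32967.
Length 3: M₁..M₃: k=1: 0+3330+29·2·37=5476; k=2: 2610+0+29·45·37=50895 → min 5476 | M₂..M₄: k=2: 0+54945+2·45·33=57915; k=3: 3330+0+2·37·33=5772 → min 5772 | M₃..M₅: k=3: 0+32967+45·37·27=77922; k=4: 54945+0+45·33·27=95040 → min 77922.
Length 4: M₁..M₄: k=1: 0+5772+29·2·33=7686; k=2: 2610+54945+29·45·33=100620; k=3: 5476+0+29·37·33=40885 → min 7686 | M₂..M₅: k=2: 0+77922+2·45·27=80352; k=3: 3330+32967+2·37·27=38295; k=4: 5772+0+2·33·27=7554 → min 7554.
Length 5: M₁..M₅: k=1: 0+7554+29·2·27=9120; k=2: 2610+77922+29·45·27=115767; k=3: 5476+32967+29·37·27=67414; k=4: 7686+0+29·33·27=33525 → min 9120.
Optimal order: (M₁ × (((M₂ × M₃) × M₄) × M₅)) with cost 9120.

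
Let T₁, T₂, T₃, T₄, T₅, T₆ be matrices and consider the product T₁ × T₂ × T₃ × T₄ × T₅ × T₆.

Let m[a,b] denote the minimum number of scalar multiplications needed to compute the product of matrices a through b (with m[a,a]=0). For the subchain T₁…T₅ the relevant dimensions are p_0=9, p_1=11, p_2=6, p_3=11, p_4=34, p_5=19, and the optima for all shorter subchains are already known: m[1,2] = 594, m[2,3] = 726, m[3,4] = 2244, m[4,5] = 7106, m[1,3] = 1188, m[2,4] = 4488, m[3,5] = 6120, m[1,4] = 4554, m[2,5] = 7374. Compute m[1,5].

7740

m[1,5] = min over k∈[1,4] of m[1,k]+m[k+1,5]+p_{0}·p_k·p_{5}.
k=1: 0 + 7374 + 9·11·19 = 9255; k=2: 594 + 6120 + 9·6·19 = 7740; k=3: 1188 + 7106 + 9·11·19 = 10175; k=4: 4554 + 0 + 9·34·19 = 10368.
Minimum: 7740 at k=2.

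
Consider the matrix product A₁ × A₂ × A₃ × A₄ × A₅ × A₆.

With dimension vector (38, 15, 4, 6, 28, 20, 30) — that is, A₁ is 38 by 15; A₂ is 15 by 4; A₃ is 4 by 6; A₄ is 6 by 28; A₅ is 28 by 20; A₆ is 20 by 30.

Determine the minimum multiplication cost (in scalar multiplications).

Adjacent pairs: A₁A₂ = 38·15·4 = 2280; A₂A₃ = 15·4·6 = 360; A₃A₄ = 4·6·28 = 672; A₄A₅ = 6·28·20 = 3360; A₅A₆ = 28·20·30 = 16800.
Length 3: A₁..A₃: k=1: 0+360+38·15·6=3780; k=2: 2280+0+38·4·6=3192 → min 3192 | A₂..A₄: k=2: 0+672+15·4·28=2352; k=3: 360+0+15·6·28=2880 → min 2352 | A₃..A₅: k=3: 0+3360+4·6·20=3840; k=4: 672+0+4·28·20=2912 → min 2912 | A₄..A₆: k=4: 0+16800+6·28·30=21840; k=5: 3360+0+6·20·30=6960 → min 6960.
Length 4: A₁..A₄: k=1: 0+2352+38·15·28=18312; k=2: 2280+672+38·4·28=7208; k=3: 3192+0+38·6·28=9576 → min 7208 | A₂..A₅: k=2: 0+2912+15·4·20=4112; k=3: 360+3360+15·6·20=5520; k=4: 2352+0+15·28·20=10752 → min 4112 | A₃..A₆: k=3: 0+6960+4·6·30=7680; k=4: 672+16800+4·28·30=20832; k=5: 2912+0+4·20·30=5312 → min 5312.
Length 5: A₁..A₅: k=1: 0+4112+38·15·20=15512; k=2: 2280+2912+38·4·20=8232; k=3: 3192+3360+38·6·20=11112; k=4: 7208+0+38·28·20=28488 → min 8232 | A₂..A₆: k=2: 0+5312+15·4·30=7112; k=3: 360+6960+15·6·30=10020; k=4: 2352+16800+15·28·30=31752; k=5: 4112+0+15·20·30=13112 → min 7112.
Length 6: A₁..A₆: k=1: 0+7112+38·15·30=24212; k=2: 2280+5312+38·4·30=12152; k=3: 3192+6960+38·6·30=16992; k=4: 7208+16800+38·28·30=55928; k=5: 8232+0+38·20·30=31032 → min 12152.
Optimal order: ((A₁ × A₂) × (((A₃ × A₄) × A₅) × A₆)) with cost 12152.

12152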